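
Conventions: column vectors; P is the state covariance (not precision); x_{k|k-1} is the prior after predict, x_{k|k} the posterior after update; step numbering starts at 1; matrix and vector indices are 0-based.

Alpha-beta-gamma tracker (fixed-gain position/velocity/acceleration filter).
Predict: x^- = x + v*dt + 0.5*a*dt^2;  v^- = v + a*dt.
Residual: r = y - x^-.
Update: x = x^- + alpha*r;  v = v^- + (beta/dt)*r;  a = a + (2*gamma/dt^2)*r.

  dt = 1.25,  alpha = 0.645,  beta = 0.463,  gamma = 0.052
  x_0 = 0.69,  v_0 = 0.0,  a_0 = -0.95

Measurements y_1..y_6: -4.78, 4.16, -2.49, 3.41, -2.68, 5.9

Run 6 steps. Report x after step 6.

x_post = 2.8017

step 1: x_pred=-0.0522  r=-4.7278  x^+=-3.1016  v^+=-2.9387  a^+=-1.2647
step 2: x_pred=-7.7630  r=11.9230  x^+=-0.0727  v^+=-0.1033  a^+=-0.4711
step 3: x_pred=-0.5698  r=-1.9202  x^+=-1.8083  v^+=-1.4034  a^+=-0.5989
step 4: x_pred=-4.0304  r=7.4404  x^+=0.7687  v^+=0.6039  a^+=-0.1037
step 5: x_pred=1.4426  r=-4.1226  x^+=-1.2165  v^+=-1.0526  a^+=-0.3781
step 6: x_pred=-2.8276  r=8.7276  x^+=2.8017  v^+=1.7075  a^+=0.2028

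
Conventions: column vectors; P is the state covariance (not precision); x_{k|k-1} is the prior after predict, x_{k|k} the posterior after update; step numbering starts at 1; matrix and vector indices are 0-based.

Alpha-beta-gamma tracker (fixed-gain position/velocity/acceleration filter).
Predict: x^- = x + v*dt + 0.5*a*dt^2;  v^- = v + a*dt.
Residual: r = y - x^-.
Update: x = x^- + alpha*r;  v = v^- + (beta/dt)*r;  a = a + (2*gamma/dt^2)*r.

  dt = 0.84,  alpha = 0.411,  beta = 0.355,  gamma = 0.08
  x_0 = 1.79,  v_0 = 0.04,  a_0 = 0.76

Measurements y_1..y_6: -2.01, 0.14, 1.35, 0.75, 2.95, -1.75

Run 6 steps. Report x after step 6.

x_post = 1.6452

step 1: x_pred=2.0917  r=-4.1017  x^+=0.4059  v^+=-1.0551  a^+=-0.1701
step 2: x_pred=-0.5403  r=0.6803  x^+=-0.2607  v^+=-0.9104  a^+=-0.0158
step 3: x_pred=-1.0311  r=2.3811  x^+=-0.0524  v^+=0.0826  a^+=0.5241
step 4: x_pred=0.2018  r=0.5482  x^+=0.4271  v^+=0.7545  a^+=0.6484
step 5: x_pred=1.2896  r=1.6604  x^+=1.9721  v^+=2.0008  a^+=1.0249
step 6: x_pred=4.0143  r=-5.7643  x^+=1.6452  v^+=0.4256  a^+=-0.2822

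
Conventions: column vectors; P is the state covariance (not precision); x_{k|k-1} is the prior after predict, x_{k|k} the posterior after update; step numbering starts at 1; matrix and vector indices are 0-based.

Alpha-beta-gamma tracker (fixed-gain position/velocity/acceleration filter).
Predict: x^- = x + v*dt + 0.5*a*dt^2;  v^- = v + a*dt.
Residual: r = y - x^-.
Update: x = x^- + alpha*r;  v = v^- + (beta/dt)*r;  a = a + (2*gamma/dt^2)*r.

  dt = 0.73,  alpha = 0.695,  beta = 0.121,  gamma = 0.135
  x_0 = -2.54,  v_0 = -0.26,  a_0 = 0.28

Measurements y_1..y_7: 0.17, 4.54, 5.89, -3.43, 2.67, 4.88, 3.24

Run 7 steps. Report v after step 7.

step 1: x_pred=-2.6552  r=2.8252  x^+=-0.6917  v^+=0.4127  a^+=1.7114
step 2: x_pred=0.0656  r=4.4744  x^+=3.1753  v^+=2.4037  a^+=3.9784
step 3: x_pred=5.9900  r=-0.1000  x^+=5.9205  v^+=5.2913  a^+=3.9277
step 4: x_pred=10.8297  r=-14.2597  x^+=0.9192  v^+=5.7950  a^+=-3.2971
step 5: x_pred=4.2711  r=-1.6011  x^+=3.1583  v^+=3.1227  a^+=-4.1083
step 6: x_pred=4.3433  r=0.5367  x^+=4.7163  v^+=0.2126  a^+=-3.8364
step 7: x_pred=3.8493  r=-0.6093  x^+=3.4258  v^+=-2.6889  a^+=-4.1451

v_post = -2.6889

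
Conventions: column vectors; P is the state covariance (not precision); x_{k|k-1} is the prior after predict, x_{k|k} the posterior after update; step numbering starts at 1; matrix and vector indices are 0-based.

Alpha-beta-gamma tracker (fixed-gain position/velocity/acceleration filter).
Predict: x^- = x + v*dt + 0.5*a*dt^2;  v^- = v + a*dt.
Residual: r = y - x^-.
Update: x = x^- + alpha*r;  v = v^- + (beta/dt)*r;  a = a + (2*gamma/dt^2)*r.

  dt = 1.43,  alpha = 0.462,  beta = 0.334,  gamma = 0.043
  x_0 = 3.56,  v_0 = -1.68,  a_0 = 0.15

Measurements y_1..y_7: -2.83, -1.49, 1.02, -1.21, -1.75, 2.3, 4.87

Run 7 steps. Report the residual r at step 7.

resid = 0.4681

step 1: x_pred=1.3110  r=-4.1410  x^+=-0.6022  v^+=-2.4327  a^+=-0.0242
step 2: x_pred=-4.1056  r=2.6156  x^+=-2.8972  v^+=-1.8563  a^+=0.0858
step 3: x_pred=-5.4639  r=6.4839  x^+=-2.4684  v^+=-0.2191  a^+=0.3585
step 4: x_pred=-2.4151  r=1.2051  x^+=-1.8583  v^+=0.5751  a^+=0.4092
step 5: x_pred=-0.6176  r=-1.1324  x^+=-1.1408  v^+=0.8958  a^+=0.3616
step 6: x_pred=0.5099  r=1.7901  x^+=1.3369  v^+=1.8310  a^+=0.4369
step 7: x_pred=4.4019  r=0.4681  x^+=4.6181  v^+=2.5650  a^+=0.4566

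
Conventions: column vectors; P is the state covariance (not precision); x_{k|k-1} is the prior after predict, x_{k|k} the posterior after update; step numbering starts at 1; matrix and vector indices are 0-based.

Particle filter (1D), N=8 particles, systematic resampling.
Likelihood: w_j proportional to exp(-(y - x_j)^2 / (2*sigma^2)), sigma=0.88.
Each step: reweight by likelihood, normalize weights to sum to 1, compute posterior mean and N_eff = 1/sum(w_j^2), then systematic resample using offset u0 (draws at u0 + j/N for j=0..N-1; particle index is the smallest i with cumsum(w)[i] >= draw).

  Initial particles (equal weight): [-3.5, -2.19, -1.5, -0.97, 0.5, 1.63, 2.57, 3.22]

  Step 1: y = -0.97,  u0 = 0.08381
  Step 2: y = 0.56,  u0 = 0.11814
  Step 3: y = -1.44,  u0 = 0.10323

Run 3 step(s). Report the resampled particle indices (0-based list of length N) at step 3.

resampled_idx = [0, 0, 1, 1, 2, 2, 2, 7]

step 1: w=[0.0064, 0.1534, 0.3345, 0.4010, 0.0994, 0.0051, 0.0001, 0.0000]  mean=-1.1909  Neff=3.2657  idx=[1, 2, 2, 2, 3, 3, 3, 4]
step 2: w=[0.0041, 0.0347, 0.0347, 0.0347, 0.1186, 0.1186, 0.1186, 0.5362]  mean=-0.2420  Neff=3.0006  idx=[4, 5, 6, 7, 7, 7, 7, 7]
step 3: w=[0.2851, 0.2851, 0.2851, 0.0289, 0.0289, 0.0289, 0.0289, 0.0289]  mean=-0.7572  Neff=4.0319  idx=[0, 0, 1, 1, 2, 2, 2, 7]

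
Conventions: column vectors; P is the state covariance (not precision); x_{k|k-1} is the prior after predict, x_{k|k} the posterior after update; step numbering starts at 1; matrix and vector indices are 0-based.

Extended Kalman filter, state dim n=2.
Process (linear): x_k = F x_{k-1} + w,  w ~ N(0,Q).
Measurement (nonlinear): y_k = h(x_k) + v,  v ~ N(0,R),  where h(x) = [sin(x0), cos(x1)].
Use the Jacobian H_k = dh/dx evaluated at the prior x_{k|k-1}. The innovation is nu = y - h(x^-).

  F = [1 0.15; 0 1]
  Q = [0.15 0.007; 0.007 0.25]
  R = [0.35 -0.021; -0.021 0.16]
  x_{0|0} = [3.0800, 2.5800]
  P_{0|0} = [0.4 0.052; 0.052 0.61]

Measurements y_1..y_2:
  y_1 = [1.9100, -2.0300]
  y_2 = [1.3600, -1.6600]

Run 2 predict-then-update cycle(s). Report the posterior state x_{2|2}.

x_post = [2.2271, 2.9114]

step 1: x^-=[3.4670, 2.5800]  P^-=[0.5793 0.1505; 0.1505 0.8600]  H_jac=[-0.9475 0.0000; 0.0000 -0.5325]  S=[0.8701 0.0549; 0.0549 0.4039]  K=[-0.6237 -0.1136; -0.0931 -1.1213]  nu=[2.2297, -1.1836]  x^+=[2.2108, 3.6995]  P^+=[0.2279 0.0095; 0.0095 0.3332]
step 2: x^-=[2.7657, 3.6995]  P^-=[0.3882 0.0665; 0.0665 0.5832]  H_jac=[-0.9302 0.0000; 0.0000 0.5295]  S=[0.6859 -0.0538; -0.0538 0.3235]  K=[-0.5248 0.0217; -0.0156 0.9520]  nu=[0.9929, -0.8117]  x^+=[2.2271, 2.9114]  P^+=[0.1979 0.0274; 0.0274 0.2883]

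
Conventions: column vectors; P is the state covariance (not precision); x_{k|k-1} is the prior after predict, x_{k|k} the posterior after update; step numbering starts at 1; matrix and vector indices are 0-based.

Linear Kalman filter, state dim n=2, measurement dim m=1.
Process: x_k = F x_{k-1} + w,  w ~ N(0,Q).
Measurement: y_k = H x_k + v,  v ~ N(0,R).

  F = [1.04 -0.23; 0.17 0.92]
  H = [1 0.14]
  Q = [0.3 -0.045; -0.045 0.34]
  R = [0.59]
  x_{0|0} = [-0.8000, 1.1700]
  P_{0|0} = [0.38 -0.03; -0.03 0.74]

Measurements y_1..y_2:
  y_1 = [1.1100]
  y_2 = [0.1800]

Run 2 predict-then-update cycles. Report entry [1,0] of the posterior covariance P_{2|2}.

P_post[1,0] = -0.2282

step 1: x^-=[-1.1011, 0.9404]  P^-=[0.7645 -0.1619; -0.1619 0.9679]  S=[1.3281]  K=[0.5586; -0.0199]  nu=[2.0794]  x^+=[0.0604, 0.8990]  P^+=[0.3502 -0.1472; -0.1472 0.9674]
step 2: x^-=[-0.1440, 0.8374]  P^-=[0.8003 -0.3229; -0.3229 1.1229]  S=[1.3219]  K=[0.5712; -0.1253]  nu=[0.2067]  x^+=[-0.0259, 0.8115]  P^+=[0.3690 -0.2282; -0.2282 1.1021]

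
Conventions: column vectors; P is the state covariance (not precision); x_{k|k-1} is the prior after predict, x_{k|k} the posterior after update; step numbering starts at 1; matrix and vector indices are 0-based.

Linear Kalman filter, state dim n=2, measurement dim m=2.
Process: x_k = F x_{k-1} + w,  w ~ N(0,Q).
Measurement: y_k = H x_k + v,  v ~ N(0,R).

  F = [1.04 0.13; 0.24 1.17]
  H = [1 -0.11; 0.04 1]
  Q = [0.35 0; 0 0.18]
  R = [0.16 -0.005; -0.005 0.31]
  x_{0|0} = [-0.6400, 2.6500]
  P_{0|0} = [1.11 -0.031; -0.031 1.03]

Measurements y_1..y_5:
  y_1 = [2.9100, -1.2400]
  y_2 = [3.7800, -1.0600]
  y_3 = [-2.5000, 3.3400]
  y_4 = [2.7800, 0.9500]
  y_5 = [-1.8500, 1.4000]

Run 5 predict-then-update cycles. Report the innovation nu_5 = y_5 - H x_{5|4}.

step 1: x^-=[-0.3211, 2.9469]  P^-=[1.5596 0.3950; 0.3950 1.6365]  S=[1.6525 0.2707; 0.2707 1.9806]  K=[0.8998 0.1080; -0.0067 0.8352]  nu=[3.5553, -4.1741]  x^+=[2.4272, -0.5628]  P^+=[0.1460 0.0231; 0.0231 0.2580]
step 2: x^-=[2.4511, -0.0760]  P^-=[0.5185 0.1046; 0.1046 0.5546]  S=[0.6622 0.0588; 0.0588 0.8738]  K=[0.7574 0.0924; 0.0090 0.6389]  nu=[1.3205, -1.0821]  x^+=[3.3513, -0.7554]  P^+=[0.1229 0.0199; 0.0199 0.1972]
step 3: x^-=[3.3872, -0.0795]  P^-=[0.4917 0.0856; 0.0856 0.4682]  S=[0.6385 0.0483; 0.0483 0.7859]  K=[0.7486 0.0878; 0.0079 0.5997]  nu=[-5.8959, 3.2840]  x^+=[-0.7382, 1.8431]  P^+=[0.1214 0.0186; 0.0186 0.1851]
step 4: x^-=[-0.5281, 1.9793]  P^-=[0.4895 0.0817; 0.0817 0.4509]  S=[0.6369 0.0463; 0.0463 0.7682]  K=[0.7480 0.0867; 0.0074 0.5907]  nu=[3.5259, -1.0082]  x^+=[2.0219, 1.4100]  P^+=[0.1213 0.0183; 0.0183 0.1824]
step 5: x^-=[2.2861, 2.1350]  P^-=[0.4892 0.0808; 0.0808 0.4469]  S=[0.6368 0.0459; 0.0459 0.7641]  K=[0.7480 0.0865; 0.0073 0.5886]  nu=[-3.9012, -0.8264]  x^+=[-0.7035, 1.6199]  P^+=[0.1212 0.0182; 0.0182 0.1817]

innov = [-3.9012, -0.8264]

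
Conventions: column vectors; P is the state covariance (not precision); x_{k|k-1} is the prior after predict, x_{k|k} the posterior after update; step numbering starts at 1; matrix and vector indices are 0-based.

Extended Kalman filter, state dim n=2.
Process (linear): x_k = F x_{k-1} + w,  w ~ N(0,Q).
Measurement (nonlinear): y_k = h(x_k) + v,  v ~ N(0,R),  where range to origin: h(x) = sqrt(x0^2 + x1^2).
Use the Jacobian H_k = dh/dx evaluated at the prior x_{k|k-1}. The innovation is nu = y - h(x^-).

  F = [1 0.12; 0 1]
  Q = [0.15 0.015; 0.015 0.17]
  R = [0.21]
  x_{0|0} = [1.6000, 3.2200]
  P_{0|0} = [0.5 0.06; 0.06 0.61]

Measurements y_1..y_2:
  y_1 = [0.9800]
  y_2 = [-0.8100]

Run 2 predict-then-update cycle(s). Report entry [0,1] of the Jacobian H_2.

step 1: x^-=[1.9864, 3.2200]  P^-=[0.6732 0.1482; 0.1482 0.7800]  H_jac=[0.5250 0.8511]  S=[1.0930]  K=[0.4388; 0.6785]  nu=[-2.8034]  x^+=[0.7564, 1.3177]  P^+=[0.4628 -0.1772; -0.1772 0.2768]
step 2: x^-=[0.9145, 1.3177]  P^-=[0.5742 -0.1290; -0.1290 0.4468]  H_jac=[0.5701 0.8215]  S=[0.5773]  K=[0.3835; 0.5083]  nu=[-2.4140]  x^+=[-0.0112, 0.0906]  P^+=[0.4893 -0.2415; -0.2415 0.2976]

H_jac[0,1] = 0.8215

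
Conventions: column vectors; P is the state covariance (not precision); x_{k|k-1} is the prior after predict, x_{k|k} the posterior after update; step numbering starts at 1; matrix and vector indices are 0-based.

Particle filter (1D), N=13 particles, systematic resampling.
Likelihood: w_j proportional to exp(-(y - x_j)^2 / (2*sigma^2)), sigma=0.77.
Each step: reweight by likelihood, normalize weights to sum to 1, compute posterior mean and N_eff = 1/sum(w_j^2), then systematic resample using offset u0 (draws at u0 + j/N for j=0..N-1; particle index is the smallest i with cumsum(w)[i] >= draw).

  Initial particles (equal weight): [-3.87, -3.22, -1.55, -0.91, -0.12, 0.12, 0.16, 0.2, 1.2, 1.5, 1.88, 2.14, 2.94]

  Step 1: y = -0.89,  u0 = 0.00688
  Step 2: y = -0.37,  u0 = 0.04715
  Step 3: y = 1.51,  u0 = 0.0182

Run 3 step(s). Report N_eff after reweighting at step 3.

N_eff = 6.8932

step 1: w=[0.0002, 0.0029, 0.1962, 0.2832, 0.1718, 0.1199, 0.1118, 0.1040, 0.0071, 0.0023, 0.0004, 0.0001, 0.0000]  mean=-0.5263  Neff=5.3766  idx=[2, 2, 2, 3, 3, 3, 3, 4, 4, 5, 6, 6, 7]
step 2: w=[0.0339, 0.0339, 0.0339, 0.0859, 0.0859, 0.0859, 0.0859, 0.1042, 0.1042, 0.0897, 0.0866, 0.0866, 0.0835]  mean=-0.4401  Neff=11.8113  idx=[1, 3, 4, 5, 5, 6, 7, 8, 9, 9, 10, 11, 12]
step 3: w=[0.0003, 0.0055, 0.0055, 0.0055, 0.0055, 0.0055, 0.0814, 0.0814, 0.1501, 0.1501, 0.1646, 0.1646, 0.1801]  mean=0.0798  Neff=6.8932  idx=[4, 6, 7, 8, 8, 9, 9, 10, 10, 11, 11, 12, 12]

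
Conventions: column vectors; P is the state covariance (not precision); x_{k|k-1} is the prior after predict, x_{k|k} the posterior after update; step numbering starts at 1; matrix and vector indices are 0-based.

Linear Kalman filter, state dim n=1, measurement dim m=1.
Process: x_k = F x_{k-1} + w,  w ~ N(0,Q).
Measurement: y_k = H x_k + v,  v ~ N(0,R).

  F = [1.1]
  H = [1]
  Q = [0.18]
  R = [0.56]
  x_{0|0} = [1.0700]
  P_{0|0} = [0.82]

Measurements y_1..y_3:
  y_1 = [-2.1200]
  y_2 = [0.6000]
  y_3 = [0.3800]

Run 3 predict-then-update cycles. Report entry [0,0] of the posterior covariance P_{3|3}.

step 1: x^-=[1.1770]  P^-=[1.1722]  S=[1.7322]  K=[0.6767]  nu=[-3.2970]  x^+=[-1.0541]  P^+=[0.3790]
step 2: x^-=[-1.1595]  P^-=[0.6385]  S=[1.1985]  K=[0.5328]  nu=[1.7595]  x^+=[-0.2221]  P^+=[0.2983]
step 3: x^-=[-0.2443]  P^-=[0.5410]  S=[1.1010]  K=[0.4914]  nu=[0.6243]  x^+=[0.0625]  P^+=[0.2752]

P_post[0,0] = 0.2752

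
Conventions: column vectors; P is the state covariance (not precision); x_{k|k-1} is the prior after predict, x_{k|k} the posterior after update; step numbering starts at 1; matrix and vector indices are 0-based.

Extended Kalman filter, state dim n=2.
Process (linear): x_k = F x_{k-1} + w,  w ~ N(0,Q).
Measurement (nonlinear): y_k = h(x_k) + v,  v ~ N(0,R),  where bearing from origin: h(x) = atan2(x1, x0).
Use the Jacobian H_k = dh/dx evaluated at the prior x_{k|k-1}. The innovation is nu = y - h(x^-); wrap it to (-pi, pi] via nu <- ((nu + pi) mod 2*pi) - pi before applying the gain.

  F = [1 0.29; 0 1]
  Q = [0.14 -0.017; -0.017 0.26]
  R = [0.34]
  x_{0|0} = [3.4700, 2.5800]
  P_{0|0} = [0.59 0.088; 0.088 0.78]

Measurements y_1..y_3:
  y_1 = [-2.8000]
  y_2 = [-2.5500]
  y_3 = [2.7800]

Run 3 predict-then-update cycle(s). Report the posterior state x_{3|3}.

x_post = [5.6482, 5.1149]

step 1: x^-=[4.2182, 2.5800]  P^-=[0.8466 0.2972; 0.2972 1.0400]  H_jac=[-0.1055 0.1725]  S=[0.3696]  K=[-0.1030; 0.4007]  nu=[2.9343]  x^+=[3.9160, 3.7556]  P^+=[0.8427 0.3125; 0.3125 0.9807]
step 2: x^-=[5.0051, 3.7556]  P^-=[1.2464 0.5798; 0.5798 1.2407]  H_jac=[-0.0959 0.1278]  S=[0.3575]  K=[-0.1271; 0.2880]  nu=[3.0895]  x^+=[4.6125, 4.6455]  P^+=[1.2406 0.5929; 0.5929 1.2110]
step 3: x^-=[5.9597, 4.6455]  P^-=[1.8264 0.9271; 0.9271 1.4710]  H_jac=[-0.0814 0.1044]  S=[0.3524]  K=[-0.1471; 0.2217]  nu=[2.1179]  x^+=[5.6482, 5.1149]  P^+=[1.8188 0.9386; 0.9386 1.4537]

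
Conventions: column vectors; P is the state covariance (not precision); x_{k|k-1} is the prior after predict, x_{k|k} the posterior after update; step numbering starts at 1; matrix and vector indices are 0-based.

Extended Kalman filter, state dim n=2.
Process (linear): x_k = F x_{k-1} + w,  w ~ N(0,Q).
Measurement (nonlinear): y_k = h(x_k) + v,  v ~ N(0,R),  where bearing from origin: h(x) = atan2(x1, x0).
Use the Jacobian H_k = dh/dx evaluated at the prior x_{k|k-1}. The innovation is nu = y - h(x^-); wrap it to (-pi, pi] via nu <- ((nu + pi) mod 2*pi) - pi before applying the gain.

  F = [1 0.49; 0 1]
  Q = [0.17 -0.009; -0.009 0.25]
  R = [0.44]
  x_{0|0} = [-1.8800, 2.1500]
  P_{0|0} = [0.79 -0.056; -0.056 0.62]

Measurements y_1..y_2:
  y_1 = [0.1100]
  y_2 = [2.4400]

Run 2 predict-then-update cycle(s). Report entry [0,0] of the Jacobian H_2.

step 1: x^-=[-0.8265, 2.1500]  P^-=[1.0540 0.2388; 0.2388 0.8700]  H_jac=[-0.4052 -0.1558]  S=[0.6643]  K=[-0.6989; -0.3497]  nu=[-1.8278]  x^+=[0.4510, 2.7891]  P^+=[0.7295 0.0764; 0.0764 0.7888]
step 2: x^-=[1.8176, 2.7891]  P^-=[1.1638 0.4539; 0.4539 1.0388]  H_jac=[-0.2517 0.1640]  S=[0.5042]  K=[-0.4332; 0.1113]  nu=[1.4468]  x^+=[1.1908, 2.9502]  P^+=[1.0691 0.4783; 0.4783 1.0325]

H_jac[0,0] = -0.2517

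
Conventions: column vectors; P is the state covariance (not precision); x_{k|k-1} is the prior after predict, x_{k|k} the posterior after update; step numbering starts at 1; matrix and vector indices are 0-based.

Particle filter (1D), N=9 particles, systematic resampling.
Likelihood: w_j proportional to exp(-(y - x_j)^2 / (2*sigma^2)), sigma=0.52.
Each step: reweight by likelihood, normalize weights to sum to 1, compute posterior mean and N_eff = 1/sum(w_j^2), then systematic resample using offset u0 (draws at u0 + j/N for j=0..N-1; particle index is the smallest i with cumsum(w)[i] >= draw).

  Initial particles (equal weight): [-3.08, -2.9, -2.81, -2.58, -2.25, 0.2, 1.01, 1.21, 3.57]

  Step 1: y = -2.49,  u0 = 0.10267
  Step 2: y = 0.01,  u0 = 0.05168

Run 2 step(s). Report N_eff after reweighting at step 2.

N_eff = 2.3410

step 1: w=[0.1323, 0.1846, 0.2084, 0.2482, 0.2265, 0.0000, 0.0000, 0.0000, 0.0000]  mean=-2.6785  Neff=4.8099  idx=[0, 1, 2, 2, 3, 3, 3, 4, 4]
step 2: w=[0.0001, 0.0009, 0.0024, 0.0024, 0.0239, 0.0239, 0.0239, 0.4612, 0.4612]  mean=-2.2771  Neff=2.3410  idx=[5, 7, 7, 7, 7, 8, 8, 8, 8]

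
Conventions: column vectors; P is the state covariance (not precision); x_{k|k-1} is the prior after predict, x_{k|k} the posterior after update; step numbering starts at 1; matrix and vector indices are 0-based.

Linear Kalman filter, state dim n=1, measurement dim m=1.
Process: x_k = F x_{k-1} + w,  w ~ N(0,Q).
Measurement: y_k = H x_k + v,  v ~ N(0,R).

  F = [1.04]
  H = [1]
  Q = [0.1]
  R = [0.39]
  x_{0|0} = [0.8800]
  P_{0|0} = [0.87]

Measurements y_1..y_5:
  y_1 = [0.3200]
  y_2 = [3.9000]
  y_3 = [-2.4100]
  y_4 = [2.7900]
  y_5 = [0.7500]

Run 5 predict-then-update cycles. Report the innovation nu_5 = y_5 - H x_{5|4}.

step 1: x^-=[0.9152]  P^-=[1.0410]  S=[1.4310]  K=[0.7275]  nu=[-0.5952]  x^+=[0.4822]  P^+=[0.2837]
step 2: x^-=[0.5015]  P^-=[0.4069]  S=[0.7969]  K=[0.5106]  nu=[3.3985]  x^+=[2.2367]  P^+=[0.1991]
step 3: x^-=[2.3262]  P^-=[0.3154]  S=[0.7054]  K=[0.4471]  nu=[-4.7362]  x^+=[0.2086]  P^+=[0.1744]
step 4: x^-=[0.2170]  P^-=[0.2886]  S=[0.6786]  K=[0.4253]  nu=[2.5730]  x^+=[1.3112]  P^+=[0.1659]
step 5: x^-=[1.3637]  P^-=[0.2794]  S=[0.6694]  K=[0.4174]  nu=[-0.6137]  x^+=[1.1075]  P^+=[0.1628]

innov = [-0.6137]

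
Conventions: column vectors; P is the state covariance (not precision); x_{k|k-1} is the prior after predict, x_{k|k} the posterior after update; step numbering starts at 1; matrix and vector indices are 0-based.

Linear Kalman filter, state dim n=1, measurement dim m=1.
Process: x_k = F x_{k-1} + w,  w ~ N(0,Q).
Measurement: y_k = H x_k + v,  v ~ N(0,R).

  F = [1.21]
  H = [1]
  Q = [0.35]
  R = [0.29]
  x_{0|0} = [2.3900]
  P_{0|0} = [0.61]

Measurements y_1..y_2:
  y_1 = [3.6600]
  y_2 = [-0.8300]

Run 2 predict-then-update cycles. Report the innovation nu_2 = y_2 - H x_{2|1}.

innov = [-5.0828]

step 1: x^-=[2.8919]  P^-=[1.2431]  S=[1.5331]  K=[0.8108]  nu=[0.7681]  x^+=[3.5147]  P^+=[0.2351]
step 2: x^-=[4.2528]  P^-=[0.6943]  S=[0.9843]  K=[0.7054]  nu=[-5.0828]  x^+=[0.6676]  P^+=[0.2046]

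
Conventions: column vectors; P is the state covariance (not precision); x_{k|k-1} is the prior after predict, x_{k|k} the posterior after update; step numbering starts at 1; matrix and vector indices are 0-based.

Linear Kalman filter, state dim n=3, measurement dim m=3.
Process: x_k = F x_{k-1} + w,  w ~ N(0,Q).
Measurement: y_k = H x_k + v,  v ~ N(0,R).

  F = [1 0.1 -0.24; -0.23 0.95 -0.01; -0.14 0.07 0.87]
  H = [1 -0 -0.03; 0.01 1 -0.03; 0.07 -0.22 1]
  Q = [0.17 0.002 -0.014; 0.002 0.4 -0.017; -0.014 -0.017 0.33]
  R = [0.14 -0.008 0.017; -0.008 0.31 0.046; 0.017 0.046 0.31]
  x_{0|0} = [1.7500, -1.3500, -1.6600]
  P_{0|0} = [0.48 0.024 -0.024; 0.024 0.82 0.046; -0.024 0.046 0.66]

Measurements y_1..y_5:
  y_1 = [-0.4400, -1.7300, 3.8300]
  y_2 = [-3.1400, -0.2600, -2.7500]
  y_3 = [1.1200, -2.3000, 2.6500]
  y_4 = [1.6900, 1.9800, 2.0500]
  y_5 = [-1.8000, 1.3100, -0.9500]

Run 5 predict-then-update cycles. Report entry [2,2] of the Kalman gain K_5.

K[2,2] = 0.5906

step 1: x^-=[2.0134, -1.6684, -1.7837]  P^-=[0.7103 -0.0183 -0.2304; -0.0183 1.1540 0.0864; -0.2304 0.0864 0.8540]  S=[0.8649 -0.0140 -0.1842; -0.0140 1.4595 -0.1491; -0.1842 -0.1491 1.1536]  K=[0.8248 0.0029 -0.0210; -0.0218 0.7837 -0.0485; -0.1449 0.1103 0.7009]  nu=[-2.5069, -0.1352, 5.1057]  x^+=[-0.1622, -1.9674, 2.1434]  P^+=[0.1150 -0.0079 -0.0022; -0.0079 0.2432 0.0747; -0.0022 0.0747 0.2365]
step 2: x^-=[-0.8733, -1.8531, 1.7497]  P^-=[0.2970 -0.0253 -0.0749; -0.0253 0.6276 0.0641; -0.0749 0.0641 0.5222]  S=[0.4419 -0.0295 -0.0467; -0.0295 0.9338 -0.0453; -0.0467 -0.0453 0.8261]  K=[0.6748 -0.0012 -0.0208; -0.0231 0.6663 -0.0564; -0.1360 0.0761 0.6052]  nu=[-2.2142, 1.6544, -4.8463]  x^+=[-2.2688, -0.4262, -0.7561]  P^+=[0.0940 -0.0078 -0.0033; -0.0078 0.2060 0.0586; -0.0033 0.0586 0.2019]
step 3: x^-=[-2.1300, 0.1245, -0.3700]  P^-=[0.2749 -0.0203 -0.0672; -0.0203 0.5932 0.0482; -0.0672 0.0482 0.4938]  S=[0.4194 -0.0246 -0.0408; -0.0246 0.9004 -0.0525; -0.0408 -0.0525 0.8039]  K=[0.6583 -0.0006 -0.0207; -0.0198 0.6528 -0.0625; -0.1339 0.0673 0.5928]  nu=[3.2389, -2.4143, 3.1965]  x^+=[-0.0626, -1.7155, 0.9290]  P^+=[0.0917 -0.0074 -0.0033; -0.0074 0.2014 0.0551; -0.0033 0.0551 0.1970]
step 4: x^-=[-0.4571, -1.6246, 0.6969]  P^-=[0.2725 -0.0191 -0.0661; -0.0191 0.5888 0.0449; -0.0661 0.0449 0.4895]  S=[0.4169 -0.0233 -0.0400; -0.0233 0.8962 -0.0546; -0.0400 -0.0546 0.8009]  K=[0.6564 -0.0003 -0.0206; -0.0189 0.6509 -0.0639; -0.1333 0.0655 0.5909]  nu=[2.1680, 3.6301, 1.0277]  x^+=[0.9438, 0.6316, 1.2531]  P^+=[0.0915 -0.0073 -0.0033; -0.0073 0.2007 0.0545; -0.0033 0.0545 0.1961]
step 5: x^-=[0.7062, 0.3704, 1.0023]  P^-=[0.2722 -0.0189 -0.0659; -0.0189 0.5881 0.0443; -0.0659 0.0443 0.4888]  S=[0.4166 -0.0231 -0.0399; -0.0231 0.8956 -0.0551; -0.0399 -0.0551 0.8005]  K=[0.6562 -0.0002 -0.0206; -0.0187 0.6506 -0.0641; -0.1331 0.0652 0.5906]  nu=[-2.4761, 0.9626, -1.9202]  x^+=[-0.8793, 1.1660, 0.2608]  P^+=[0.0914 -0.0073 -0.0032; -0.0073 0.2006 0.0544; -0.0032 0.0544 0.1960]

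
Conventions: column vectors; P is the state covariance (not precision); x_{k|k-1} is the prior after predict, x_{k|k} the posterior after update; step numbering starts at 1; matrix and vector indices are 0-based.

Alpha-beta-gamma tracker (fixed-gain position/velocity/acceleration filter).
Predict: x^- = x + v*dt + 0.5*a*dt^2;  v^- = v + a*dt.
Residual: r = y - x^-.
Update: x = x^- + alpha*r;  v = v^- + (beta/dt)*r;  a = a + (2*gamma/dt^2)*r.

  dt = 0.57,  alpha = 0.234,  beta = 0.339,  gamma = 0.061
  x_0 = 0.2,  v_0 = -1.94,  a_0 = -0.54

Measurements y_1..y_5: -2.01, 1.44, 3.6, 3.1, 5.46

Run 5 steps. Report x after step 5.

x_post = 5.6656

step 1: x_pred=-0.9935  r=-1.0165  x^+=-1.2314  v^+=-2.8523  a^+=-0.9217
step 2: x_pred=-3.0069  r=4.4469  x^+=-1.9664  v^+=-0.7329  a^+=0.7481
step 3: x_pred=-2.2626  r=5.8626  x^+=-0.8907  v^+=3.1802  a^+=2.9495
step 4: x_pred=1.4011  r=1.6989  x^+=1.7987  v^+=5.8718  a^+=3.5875
step 5: x_pred=5.7284  r=-0.2684  x^+=5.6656  v^+=7.7571  a^+=3.4867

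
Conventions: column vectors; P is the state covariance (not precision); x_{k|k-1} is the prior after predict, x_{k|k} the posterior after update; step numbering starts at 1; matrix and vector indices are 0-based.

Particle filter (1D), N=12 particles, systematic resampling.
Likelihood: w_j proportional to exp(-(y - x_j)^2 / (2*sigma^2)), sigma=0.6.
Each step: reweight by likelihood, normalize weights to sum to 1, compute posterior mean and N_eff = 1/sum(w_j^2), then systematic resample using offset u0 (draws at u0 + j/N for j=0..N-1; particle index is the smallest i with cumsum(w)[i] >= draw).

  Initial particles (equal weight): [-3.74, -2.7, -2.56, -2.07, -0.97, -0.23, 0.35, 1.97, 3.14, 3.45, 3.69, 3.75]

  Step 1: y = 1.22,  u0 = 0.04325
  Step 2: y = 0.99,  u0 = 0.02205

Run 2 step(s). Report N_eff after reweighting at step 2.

N_eff = 10.1192

step 1: w=[0.0000, 0.0000, 0.0000, 0.0000, 0.0015, 0.0620, 0.4018, 0.5263, 0.0069, 0.0012, 0.0002, 0.0002]  mean=1.1888  Neff=2.2607  idx=[5, 6, 6, 6, 6, 6, 7, 7, 7, 7, 7, 7]
step 2: w=[0.0279, 0.1248, 0.1248, 0.1248, 0.1248, 0.1248, 0.0581, 0.0581, 0.0581, 0.0581, 0.0581, 0.0581]  mean=0.8981  Neff=10.1192  idx=[0, 1, 2, 2, 3, 4, 4, 5, 6, 8, 9, 10]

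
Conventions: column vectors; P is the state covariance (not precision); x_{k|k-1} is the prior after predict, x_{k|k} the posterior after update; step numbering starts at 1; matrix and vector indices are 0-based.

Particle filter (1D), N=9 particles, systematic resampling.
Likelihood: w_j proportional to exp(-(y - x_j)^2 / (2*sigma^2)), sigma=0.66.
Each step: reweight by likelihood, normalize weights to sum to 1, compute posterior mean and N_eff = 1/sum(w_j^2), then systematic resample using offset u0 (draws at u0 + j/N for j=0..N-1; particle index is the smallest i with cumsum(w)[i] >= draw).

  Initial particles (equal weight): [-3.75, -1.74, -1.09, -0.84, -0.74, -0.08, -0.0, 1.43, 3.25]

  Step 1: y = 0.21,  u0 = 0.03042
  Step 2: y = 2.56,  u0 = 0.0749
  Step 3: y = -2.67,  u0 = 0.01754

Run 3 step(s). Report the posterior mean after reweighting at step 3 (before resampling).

step 1: w=[0.0000, 0.0045, 0.0507, 0.0996, 0.1253, 0.3205, 0.3355, 0.0639, 0.0000]  mean=-0.1736  Neff=4.0392  idx=[2, 3, 4, 5, 5, 5, 6, 6, 6]
step 2: w=[0.0001, 0.0007, 0.0014, 0.1273, 0.1273, 0.1273, 0.2053, 0.2053, 0.2053]  mean=-0.0323  Neff=5.7123  idx=[3, 4, 5, 6, 6, 7, 7, 8, 8]
step 3: w=[0.1492, 0.1492, 0.1492, 0.0921, 0.0921, 0.0921, 0.0921, 0.0921, 0.0921]  mean=-0.0358  Neff=8.5001  idx=[0, 0, 1, 2, 3, 4, 5, 6, 7]

post_mean = -0.0358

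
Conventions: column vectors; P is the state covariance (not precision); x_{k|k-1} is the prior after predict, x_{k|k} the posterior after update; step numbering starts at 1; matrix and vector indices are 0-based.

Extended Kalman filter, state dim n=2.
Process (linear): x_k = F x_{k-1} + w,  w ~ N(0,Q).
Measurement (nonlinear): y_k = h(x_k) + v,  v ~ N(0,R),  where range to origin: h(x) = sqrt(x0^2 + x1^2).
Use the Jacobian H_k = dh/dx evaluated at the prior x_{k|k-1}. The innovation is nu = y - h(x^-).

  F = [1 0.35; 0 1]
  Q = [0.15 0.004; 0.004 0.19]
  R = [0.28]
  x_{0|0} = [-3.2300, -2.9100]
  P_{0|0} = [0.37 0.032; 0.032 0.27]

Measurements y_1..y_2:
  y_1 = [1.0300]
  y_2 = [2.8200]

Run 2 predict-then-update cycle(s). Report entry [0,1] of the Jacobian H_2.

step 1: x^-=[-4.2485, -2.9100]  P^-=[0.5755 0.1305; 0.1305 0.4600]  H_jac=[-0.8250 -0.5651]  S=[0.9403]  K=[-0.5834; -0.3910]  nu=[-4.1195]  x^+=[-1.8453, -1.2994]  P^+=[0.2555 -0.0840; -0.0840 0.3163]
step 2: x^-=[-2.3001, -1.2994]  P^-=[0.3855 0.0307; 0.0307 0.5063]  H_jac=[-0.8707 -0.4919]  S=[0.7210]  K=[-0.4864; -0.3825]  nu=[0.1782]  x^+=[-2.3868, -1.3676]  P^+=[0.2149 -0.1034; -0.1034 0.4008]

H_jac[0,1] = -0.4919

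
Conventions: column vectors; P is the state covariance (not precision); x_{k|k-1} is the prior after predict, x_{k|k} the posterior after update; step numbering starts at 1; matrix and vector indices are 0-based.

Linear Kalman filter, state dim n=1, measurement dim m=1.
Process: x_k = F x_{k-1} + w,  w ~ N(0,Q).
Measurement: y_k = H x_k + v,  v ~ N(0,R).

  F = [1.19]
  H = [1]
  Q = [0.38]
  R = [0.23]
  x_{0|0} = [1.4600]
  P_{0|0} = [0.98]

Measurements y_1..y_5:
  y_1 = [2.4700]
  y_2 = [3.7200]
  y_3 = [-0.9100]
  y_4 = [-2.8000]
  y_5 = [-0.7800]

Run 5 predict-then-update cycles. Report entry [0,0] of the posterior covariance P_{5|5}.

P_post[0,0] = 0.1676

step 1: x^-=[1.7374]  P^-=[1.7678]  S=[1.9978]  K=[0.8849]  nu=[0.7326]  x^+=[2.3857]  P^+=[0.2035]
step 2: x^-=[2.8389]  P^-=[0.6682]  S=[0.8982]  K=[0.7439]  nu=[0.8811]  x^+=[3.4944]  P^+=[0.1711]
step 3: x^-=[4.1583]  P^-=[0.6223]  S=[0.8523]  K=[0.7301]  nu=[-5.0683]  x^+=[0.4577]  P^+=[0.1679]
step 4: x^-=[0.5447]  P^-=[0.6178]  S=[0.8478]  K=[0.7287]  nu=[-3.3447]  x^+=[-1.8926]  P^+=[0.1676]
step 5: x^-=[-2.2522]  P^-=[0.6173]  S=[0.8473]  K=[0.7286]  nu=[1.4722]  x^+=[-1.1796]  P^+=[0.1676]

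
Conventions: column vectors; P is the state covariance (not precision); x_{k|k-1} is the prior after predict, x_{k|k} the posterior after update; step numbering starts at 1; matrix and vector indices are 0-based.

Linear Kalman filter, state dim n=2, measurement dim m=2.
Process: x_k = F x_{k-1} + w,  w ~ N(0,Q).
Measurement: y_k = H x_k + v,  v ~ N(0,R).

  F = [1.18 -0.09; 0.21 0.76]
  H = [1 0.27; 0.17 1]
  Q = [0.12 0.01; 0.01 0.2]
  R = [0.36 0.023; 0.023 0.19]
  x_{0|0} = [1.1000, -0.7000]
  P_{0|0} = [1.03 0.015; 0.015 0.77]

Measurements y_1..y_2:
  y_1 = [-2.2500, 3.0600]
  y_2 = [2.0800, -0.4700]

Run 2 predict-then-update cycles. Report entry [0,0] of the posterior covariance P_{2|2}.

P_post[0,0] = 0.2204

step 1: x^-=[1.3610, -0.3010]  P^-=[1.5572 0.2257; 0.2257 0.6950]  S=[2.0898 0.7115; 0.7115 1.0067]  K=[0.8012 -0.0791; -0.0661 0.7752]  nu=[-3.5297, 3.1296]  x^+=[-1.7146, 2.3582]  P^+=[0.2995 -0.0475; -0.0475 0.1538]
step 2: x^-=[-2.2355, 1.4322]  P^-=[0.5483 0.0320; 0.0320 0.2869]  S=[0.9465 0.2271; 0.2271 0.5036]  K=[0.5929 -0.0188; -0.0265 0.5924]  nu=[3.9288, -1.5222]  x^+=[0.1227, 0.4262]  P^+=[0.2204 -0.0274; -0.0274 0.1166]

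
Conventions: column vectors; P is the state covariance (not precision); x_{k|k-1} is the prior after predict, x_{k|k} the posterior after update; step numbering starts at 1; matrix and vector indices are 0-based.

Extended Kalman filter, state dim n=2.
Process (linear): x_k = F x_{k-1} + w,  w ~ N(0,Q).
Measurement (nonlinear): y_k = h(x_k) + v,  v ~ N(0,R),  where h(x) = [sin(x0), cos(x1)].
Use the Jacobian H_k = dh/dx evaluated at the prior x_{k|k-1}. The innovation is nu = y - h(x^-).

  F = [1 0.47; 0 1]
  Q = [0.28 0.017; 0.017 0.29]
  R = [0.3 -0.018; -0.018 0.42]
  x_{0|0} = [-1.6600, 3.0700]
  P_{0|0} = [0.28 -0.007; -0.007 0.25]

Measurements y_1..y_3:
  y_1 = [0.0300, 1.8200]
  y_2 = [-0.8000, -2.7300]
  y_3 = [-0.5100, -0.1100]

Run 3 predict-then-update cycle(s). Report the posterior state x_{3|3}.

step 1: x^-=[-0.2171, 3.0700]  P^-=[0.6086 0.1275; 0.1275 0.5400]  H_jac=[0.9765 0.0000; 0.0000 -0.0715]  S=[0.8804 -0.0269; -0.0269 0.4228]  K=[0.6758 0.0214; 0.1389 -0.0825]  nu=[0.2454, 2.8174]  x^+=[0.0091, 2.8716]  P^+=[0.2072 0.0442; 0.0442 0.5195]
step 2: x^-=[1.3588, 2.8716]  P^-=[0.6435 0.3054; 0.3054 0.8095]  H_jac=[0.2105 0.0000; 0.0000 -0.2668]  S=[0.3285 -0.0351; -0.0351 0.4776]  K=[0.3971 -0.1413; 0.1484 -0.4412]  nu=[-1.7776, -1.7662]  x^+=[0.9024, 3.3870]  P^+=[0.5782 0.2493; 0.2493 0.7047]
step 3: x^-=[2.4943, 3.3870]  P^-=[1.2482 0.5975; 0.5975 0.9947]  H_jac=[-0.7977 0.0000; 0.0000 0.2430]  S=[1.0943 -0.1338; -0.1338 0.4787]  K=[-0.9037 0.0507; -0.3871 0.3966]  nu=[-1.1130, 0.8600]  x^+=[3.5437, 4.1590]  P^+=[0.3410 0.1545; 0.1545 0.7143]

x_post = [3.5437, 4.1590]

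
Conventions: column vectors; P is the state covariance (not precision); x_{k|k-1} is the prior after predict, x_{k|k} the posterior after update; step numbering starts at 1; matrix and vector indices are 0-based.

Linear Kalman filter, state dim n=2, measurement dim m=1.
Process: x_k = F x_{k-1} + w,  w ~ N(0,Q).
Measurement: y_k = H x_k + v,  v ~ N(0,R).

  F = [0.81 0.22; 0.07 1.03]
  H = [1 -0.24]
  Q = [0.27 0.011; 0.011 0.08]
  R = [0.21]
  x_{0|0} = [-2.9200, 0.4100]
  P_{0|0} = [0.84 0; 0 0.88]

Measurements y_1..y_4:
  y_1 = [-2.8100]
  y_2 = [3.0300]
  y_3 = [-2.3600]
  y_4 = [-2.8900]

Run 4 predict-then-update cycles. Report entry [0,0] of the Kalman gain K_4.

K[0,0] = 0.7713

step 1: x^-=[-2.2750, 0.2179]  P^-=[0.8637 0.2580; 0.2580 1.0177]  S=[1.0085]  K=[0.7950; 0.0137]  nu=[-0.4827]  x^+=[-2.6588, 0.2113]  P^+=[0.2263 0.2471; 0.2471 1.0175]
step 2: x^-=[-2.1071, 0.0315]  P^-=[0.5558 0.4643; 0.4643 1.1962]  S=[0.6118]  K=[0.7263; 0.2897]  nu=[5.1447]  x^+=[1.6293, 1.5221]  P^+=[0.2331 0.3356; 0.3356 1.1449]
step 3: x^-=[1.6546, 1.6818]  P^-=[0.5979 0.5688; 0.5688 1.3441]  S=[0.6123]  K=[0.7536; 0.4021]  nu=[-3.6110]  x^+=[-1.0665, 0.2298]  P^+=[0.2502 0.3833; 0.3833 1.2451]
step 4: x^-=[-0.8133, 0.1620]  P^-=[0.6310 0.6330; 0.6330 1.4574]  S=[0.6211]  K=[0.7713; 0.4559]  nu=[-2.0378]  x^+=[-2.3851, -0.7671]  P^+=[0.2615 0.4145; 0.4145 1.3283]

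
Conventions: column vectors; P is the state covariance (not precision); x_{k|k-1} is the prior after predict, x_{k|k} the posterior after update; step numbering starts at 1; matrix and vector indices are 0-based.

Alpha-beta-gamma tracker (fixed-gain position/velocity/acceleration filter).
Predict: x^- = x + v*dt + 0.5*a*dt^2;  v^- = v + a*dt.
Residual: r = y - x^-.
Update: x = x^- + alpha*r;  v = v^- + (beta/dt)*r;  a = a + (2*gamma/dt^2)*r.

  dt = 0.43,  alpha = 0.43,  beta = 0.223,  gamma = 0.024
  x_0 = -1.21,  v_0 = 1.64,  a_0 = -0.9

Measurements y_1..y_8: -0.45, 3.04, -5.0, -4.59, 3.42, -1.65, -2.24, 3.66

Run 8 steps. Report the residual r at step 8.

resid = 6.4902

step 1: x_pred=-0.5880  r=0.1380  x^+=-0.5287  v^+=1.3246  a^+=-0.8642
step 2: x_pred=-0.0390  r=3.0790  x^+=1.2850  v^+=2.5498  a^+=-0.0649
step 3: x_pred=2.3754  r=-7.3754  x^+=-0.7960  v^+=-1.3030  a^+=-1.9795
step 4: x_pred=-1.5394  r=-3.0506  x^+=-2.8511  v^+=-3.7363  a^+=-2.7715
step 5: x_pred=-4.7140  r=8.1340  x^+=-1.2164  v^+=-0.7097  a^+=-0.6599
step 6: x_pred=-1.5826  r=-0.0674  x^+=-1.6116  v^+=-1.0285  a^+=-0.6774
step 7: x_pred=-2.1164  r=-0.1236  x^+=-2.1696  v^+=-1.3838  a^+=-0.7095
step 8: x_pred=-2.8302  r=6.4902  x^+=-0.0394  v^+=1.6769  a^+=0.9754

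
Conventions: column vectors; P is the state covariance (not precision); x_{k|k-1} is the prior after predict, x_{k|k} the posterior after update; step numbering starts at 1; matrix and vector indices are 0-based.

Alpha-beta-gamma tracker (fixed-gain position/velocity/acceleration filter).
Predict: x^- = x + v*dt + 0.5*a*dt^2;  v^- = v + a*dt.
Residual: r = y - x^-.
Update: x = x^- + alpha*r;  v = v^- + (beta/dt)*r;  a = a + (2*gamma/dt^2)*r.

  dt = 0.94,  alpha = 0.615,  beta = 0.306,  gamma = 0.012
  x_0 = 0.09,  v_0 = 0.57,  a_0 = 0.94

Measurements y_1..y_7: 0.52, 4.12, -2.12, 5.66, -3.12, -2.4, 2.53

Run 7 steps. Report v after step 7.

v_post = 1.1174

step 1: x_pred=1.0411  r=-0.5211  x^+=0.7206  v^+=1.2840  a^+=0.9258
step 2: x_pred=2.3366  r=1.7834  x^+=3.4334  v^+=2.7348  a^+=0.9743
step 3: x_pred=6.4346  r=-8.5546  x^+=1.1735  v^+=0.8659  a^+=0.7419
step 4: x_pred=2.3152  r=3.3448  x^+=4.3723  v^+=2.6521  a^+=0.8328
step 5: x_pred=7.2332  r=-10.3532  x^+=0.8660  v^+=0.0646  a^+=0.5516
step 6: x_pred=1.1704  r=-3.5704  x^+=-1.0254  v^+=-0.5792  a^+=0.4546
step 7: x_pred=-1.3690  r=3.8990  x^+=1.0289  v^+=1.1174  a^+=0.5605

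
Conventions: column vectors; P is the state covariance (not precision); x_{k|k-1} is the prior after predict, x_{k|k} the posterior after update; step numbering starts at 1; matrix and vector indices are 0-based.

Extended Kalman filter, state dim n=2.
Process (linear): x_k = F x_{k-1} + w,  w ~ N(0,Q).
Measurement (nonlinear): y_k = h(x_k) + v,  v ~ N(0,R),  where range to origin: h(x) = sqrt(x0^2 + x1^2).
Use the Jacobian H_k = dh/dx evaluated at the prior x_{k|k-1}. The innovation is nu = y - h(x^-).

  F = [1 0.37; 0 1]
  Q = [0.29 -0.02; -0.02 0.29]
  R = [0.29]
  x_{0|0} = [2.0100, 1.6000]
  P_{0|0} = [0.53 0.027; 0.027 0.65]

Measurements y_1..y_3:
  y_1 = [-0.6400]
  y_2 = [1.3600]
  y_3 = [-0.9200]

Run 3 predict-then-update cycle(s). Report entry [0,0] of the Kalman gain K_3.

K[0,0] = -0.1743

step 1: x^-=[2.6020, 1.6000]  P^-=[0.9290 0.2475; 0.2475 0.9400]  H_jac=[0.8518 0.5238]  S=[1.4429]  K=[0.6383; 0.4874]  nu=[-3.6946]  x^+=[0.2438, -0.2006]  P^+=[0.3411 -0.2014; -0.2014 0.5973]
step 2: x^-=[0.1695, -0.2006]  P^-=[0.5639 -0.0004; -0.0004 0.8873]  H_jac=[0.6455 -0.7638]  S=[1.0429]  K=[0.3493; -0.6500]  nu=[1.0973]  x^+=[0.5528, -0.9139]  P^+=[0.4367 0.2364; 0.2364 0.4466]
step 3: x^-=[0.2146, -0.9139]  P^-=[0.9627 0.3817; 0.3817 0.7366]  H_jac=[0.2286 -0.9735]  S=[0.8685]  K=[-0.1743; -0.7252]  nu=[-1.8588]  x^+=[0.5387, 0.4340]  P^+=[0.9364 0.2718; 0.2718 0.2799]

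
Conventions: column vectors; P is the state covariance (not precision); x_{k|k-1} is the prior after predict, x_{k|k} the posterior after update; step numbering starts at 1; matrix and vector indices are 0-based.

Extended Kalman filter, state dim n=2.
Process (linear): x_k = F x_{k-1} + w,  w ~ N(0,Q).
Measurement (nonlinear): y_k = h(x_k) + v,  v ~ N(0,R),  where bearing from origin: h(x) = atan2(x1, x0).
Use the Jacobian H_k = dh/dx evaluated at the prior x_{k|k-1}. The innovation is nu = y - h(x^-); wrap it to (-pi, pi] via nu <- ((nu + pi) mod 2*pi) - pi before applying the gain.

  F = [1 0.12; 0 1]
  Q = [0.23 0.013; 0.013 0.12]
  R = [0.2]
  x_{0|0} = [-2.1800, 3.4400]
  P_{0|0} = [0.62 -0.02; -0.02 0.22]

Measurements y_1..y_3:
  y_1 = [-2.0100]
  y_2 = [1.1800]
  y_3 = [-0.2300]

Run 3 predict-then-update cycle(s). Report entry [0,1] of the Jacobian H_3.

step 1: x^-=[-1.7672, 3.4400]  P^-=[0.8484 0.0194; 0.0194 0.3400]  H_jac=[-0.2300 -0.1182]  S=[0.2507]  K=[-0.7875; -0.1781]  nu=[2.2278]  x^+=[-3.5217, 3.0433]  P^+=[0.6929 -0.0158; -0.0158 0.3321]
step 2: x^-=[-3.1565, 3.0433]  P^-=[0.9239 0.0371; 0.0371 0.4521]  H_jac=[-0.1583 -0.1642]  S=[0.2373]  K=[-0.6421; -0.3376]  nu=[-1.1944]  x^+=[-2.3895, 3.4465]  P^+=[0.8261 -0.0143; -0.0143 0.4250]
step 3: x^-=[-1.9760, 3.4465]  P^-=[1.0588 0.0497; 0.0497 0.5450]  H_jac=[-0.2184 -0.1252]  S=[0.2617]  K=[-0.9071; -0.3021]  nu=[-2.3214]  x^+=[0.1297, 4.1479]  P^+=[0.8434 -0.0221; -0.0221 0.5211]

H_jac[0,1] = -0.1252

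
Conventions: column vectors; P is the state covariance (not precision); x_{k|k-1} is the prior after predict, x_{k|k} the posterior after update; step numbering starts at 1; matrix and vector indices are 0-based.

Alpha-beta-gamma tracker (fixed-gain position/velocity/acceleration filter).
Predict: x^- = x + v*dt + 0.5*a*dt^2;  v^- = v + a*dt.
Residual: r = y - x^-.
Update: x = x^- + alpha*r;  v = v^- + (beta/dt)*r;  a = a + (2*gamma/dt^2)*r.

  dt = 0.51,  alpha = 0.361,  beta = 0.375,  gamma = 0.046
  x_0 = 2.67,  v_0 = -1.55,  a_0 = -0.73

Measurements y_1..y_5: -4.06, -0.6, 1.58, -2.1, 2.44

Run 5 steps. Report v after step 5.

v_post = 4.7607

step 1: x_pred=1.7846  r=-5.8446  x^+=-0.3253  v^+=-6.2198  a^+=-2.7973
step 2: x_pred=-3.8612  r=3.2612  x^+=-2.6839  v^+=-5.2484  a^+=-1.6438
step 3: x_pred=-5.5744  r=7.1544  x^+=-2.9917  v^+=-0.8262  a^+=0.8868
step 4: x_pred=-3.2977  r=1.1977  x^+=-2.8653  v^+=0.5067  a^+=1.3104
step 5: x_pred=-2.4365  r=4.8765  x^+=-0.6761  v^+=4.7607  a^+=3.0353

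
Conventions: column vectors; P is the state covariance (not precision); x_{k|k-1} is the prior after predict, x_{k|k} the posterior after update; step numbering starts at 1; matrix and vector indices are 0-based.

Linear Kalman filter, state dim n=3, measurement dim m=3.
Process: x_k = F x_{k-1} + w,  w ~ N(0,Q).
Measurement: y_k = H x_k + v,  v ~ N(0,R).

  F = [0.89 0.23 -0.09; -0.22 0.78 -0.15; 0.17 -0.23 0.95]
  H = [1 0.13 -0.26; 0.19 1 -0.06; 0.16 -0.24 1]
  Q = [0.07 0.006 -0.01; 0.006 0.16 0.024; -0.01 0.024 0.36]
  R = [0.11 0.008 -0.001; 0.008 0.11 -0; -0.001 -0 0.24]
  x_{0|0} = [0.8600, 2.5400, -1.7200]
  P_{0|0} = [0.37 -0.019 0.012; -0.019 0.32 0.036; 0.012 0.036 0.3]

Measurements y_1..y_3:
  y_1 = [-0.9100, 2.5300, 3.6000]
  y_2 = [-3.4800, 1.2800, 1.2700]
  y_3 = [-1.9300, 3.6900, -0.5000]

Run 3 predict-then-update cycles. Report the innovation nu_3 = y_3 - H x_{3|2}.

innov = [-0.4357, 2.8009, -1.7131]

step 1: x^-=[1.5044, 2.0500, -2.0720]  P^-=[0.3712 -0.0223 0.0251; -0.0224 0.3782 -0.0684; 0.0251 -0.0684 0.6480]  S=[0.5172 0.1305 -0.1061; 0.1305 0.5031 -0.1858; -0.1061 -0.1858 0.9619]  K=[0.7436 -0.0380 0.1681; -0.1146 0.7689 -0.0333; -0.1768 0.0986 0.6945]  nu=[-3.2196, 0.0698, 5.9233]  x^+=[0.1033, 2.2753, 2.6177]  P^+=[0.0889 -0.0138 0.0221; -0.0138 0.0872 0.0153; 0.0221 0.0153 0.1670]
step 2: x^-=[0.3797, 1.3593, 1.9811]  P^-=[0.1365 -0.0065 0.0088; -0.0065 0.2237 -0.0146; 0.0088 -0.0146 0.5194]  S=[0.2802 0.0674 -0.1141; 0.0674 0.3396 -0.0947; -0.1141 -0.0947 0.7861]  K=[0.5273 -0.0168 0.1155; -0.0739 0.6672 -0.0186; -0.2164 0.0934 0.6468]  nu=[-3.5213, -0.0326, -0.4456]  x^+=[-1.5279, 1.6062, 2.4517]  P^+=[0.0628 -0.0087 0.0151; -0.0087 0.0754 0.0151; 0.0151 0.0151 0.1567]
step 3: x^-=[-1.2111, 1.2212, 1.7000]  P^-=[0.1184 0.0005 -0.0003; 0.0005 0.2128 -0.0076; -0.0003 -0.0076 0.5061]  S=[0.2670 0.0686 -0.1222; 0.0686 0.3300 -0.0856; -0.1222 -0.0856 0.7649]  K=[0.4923 -0.0062 0.1021; -0.0618 0.6560 -0.0131; -0.2310 0.0982 0.6381]  nu=[-0.4357, 2.8009, -1.7131]  x^+=[-1.6179, 3.1080, 0.9826]  P^+=[0.0583 -0.0070 0.0130; -0.0070 0.0740 0.0158; 0.0130 0.0158 0.1551]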